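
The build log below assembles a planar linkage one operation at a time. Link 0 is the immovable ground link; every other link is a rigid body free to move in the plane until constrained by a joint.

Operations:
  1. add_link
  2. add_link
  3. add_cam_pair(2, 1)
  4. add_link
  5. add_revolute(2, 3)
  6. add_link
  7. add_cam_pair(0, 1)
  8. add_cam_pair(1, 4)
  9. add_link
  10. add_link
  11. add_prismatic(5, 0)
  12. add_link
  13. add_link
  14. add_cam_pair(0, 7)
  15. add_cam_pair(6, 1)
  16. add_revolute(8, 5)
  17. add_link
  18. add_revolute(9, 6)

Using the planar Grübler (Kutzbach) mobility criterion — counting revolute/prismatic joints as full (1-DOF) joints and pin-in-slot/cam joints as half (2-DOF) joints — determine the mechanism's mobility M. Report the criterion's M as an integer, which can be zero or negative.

M = 14

ground; <1,0,0>
#1 <2,0,0>
#2 <3,0,0>
C:2↔1 J2 <3,0,1>
#3 <4,0,1>
R:2↔3 J1 <4,1,1>
#4 <5,1,1>
C:0↔1 J2 <5,1,2>
C:1↔4 J2 <5,1,3>
#5 <6,1,3>
#6 <7,1,3>
P:5↔0 J1 <7,2,3>
#7 <8,2,3>
#8 <9,2,3>
C:0↔7 J2 <9,2,4>
C:6↔1 J2 <9,2,5>
R:8↔5 J1 <9,3,5>
#9 <10,3,5>
R:9↔6 J1 <10,4,5>
3×9 − 2×4 − 1×5 = 14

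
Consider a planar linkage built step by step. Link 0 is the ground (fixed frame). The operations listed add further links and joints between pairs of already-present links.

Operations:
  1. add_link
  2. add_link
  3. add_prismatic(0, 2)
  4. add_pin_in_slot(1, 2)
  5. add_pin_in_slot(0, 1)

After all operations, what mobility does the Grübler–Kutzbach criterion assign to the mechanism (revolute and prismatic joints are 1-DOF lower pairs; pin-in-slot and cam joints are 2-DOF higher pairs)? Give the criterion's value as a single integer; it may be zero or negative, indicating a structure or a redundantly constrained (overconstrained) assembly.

M = 2

(L,J1,J2)=(1,0,0); link0 fixed
link1: (2,0,0)
link2: (3,0,0)
P 0-2 [J1]: (3,1,0)
PS 1-2 [J2]: (3,1,1)
PS 0-1 [J2]: (3,1,2)
Grübler: 3·2 − 2·1 − 2 = 2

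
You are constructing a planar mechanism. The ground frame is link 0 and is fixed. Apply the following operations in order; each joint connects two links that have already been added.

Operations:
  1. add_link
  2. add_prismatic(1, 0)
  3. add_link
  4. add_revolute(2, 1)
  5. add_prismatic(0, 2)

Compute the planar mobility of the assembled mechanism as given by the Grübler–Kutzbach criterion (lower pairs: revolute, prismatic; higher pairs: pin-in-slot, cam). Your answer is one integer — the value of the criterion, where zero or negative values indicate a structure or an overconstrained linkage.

[1;0;0] (link 0 is ground)
L+ [2;0;0]
P(1,0)∈J1 [2;1;0]
L+ [3;1;0]
R(2,1)∈J1 [3;2;0]
P(0,2)∈J1 [3;3;0]
mobility = 6 − 6 − 0 = 0

M = 0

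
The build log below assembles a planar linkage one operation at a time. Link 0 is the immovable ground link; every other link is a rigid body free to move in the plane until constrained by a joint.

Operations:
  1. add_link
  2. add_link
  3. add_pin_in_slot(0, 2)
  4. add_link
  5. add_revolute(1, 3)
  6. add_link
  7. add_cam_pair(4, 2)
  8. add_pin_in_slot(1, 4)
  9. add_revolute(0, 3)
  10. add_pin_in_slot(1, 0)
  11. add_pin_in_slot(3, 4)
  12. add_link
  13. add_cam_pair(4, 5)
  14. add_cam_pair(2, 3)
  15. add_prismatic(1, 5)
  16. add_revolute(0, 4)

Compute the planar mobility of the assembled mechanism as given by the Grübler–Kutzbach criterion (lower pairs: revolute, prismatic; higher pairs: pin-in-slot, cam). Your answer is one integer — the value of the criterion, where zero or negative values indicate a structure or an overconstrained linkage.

[1;0;0] (link 0 is ground)
L+ [2;0;0]
L+ [3;0;0]
PS(0,2)∈J2 [3;0;1]
L+ [4;0;1]
R(1,3)∈J1 [4;1;1]
L+ [5;1;1]
C(4,2)∈J2 [5;1;2]
PS(1,4)∈J2 [5;1;3]
R(0,3)∈J1 [5;2;3]
PS(1,0)∈J2 [5;2;4]
PS(3,4)∈J2 [5;2;5]
L+ [6;2;5]
C(4,5)∈J2 [6;2;6]
C(2,3)∈J2 [6;2;7]
P(1,5)∈J1 [6;3;7]
R(0,4)∈J1 [6;4;7]
mobility = 15 − 8 − 7 = 0

M = 0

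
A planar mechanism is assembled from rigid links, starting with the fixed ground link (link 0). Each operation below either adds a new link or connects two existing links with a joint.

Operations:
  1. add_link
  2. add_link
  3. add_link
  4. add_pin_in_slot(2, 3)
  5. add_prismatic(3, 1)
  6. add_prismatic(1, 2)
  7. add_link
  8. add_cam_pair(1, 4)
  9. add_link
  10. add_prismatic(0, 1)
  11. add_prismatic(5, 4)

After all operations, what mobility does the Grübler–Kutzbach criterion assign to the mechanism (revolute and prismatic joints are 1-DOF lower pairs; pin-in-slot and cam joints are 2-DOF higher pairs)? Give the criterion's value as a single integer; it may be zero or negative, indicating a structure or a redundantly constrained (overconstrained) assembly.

link 0 = ground. State L|J1|J2 = 1|0|0
+link1  2|0|0
+link2  3|0|0
+link3  4|0|0
PS(2,3) f=2→J2  4|0|1
P(3,1) f=1→J1  4|1|1
P(1,2) f=1→J1  4|2|1
+link4  5|2|1
C(1,4) f=2→J2  5|2|2
+link5  6|2|2
P(0,1) f=1→J1  6|3|2
P(5,4) f=1→J1  6|4|2
M = 3(6−1)−2·4−2 = 15−8−2 = 5

M = 5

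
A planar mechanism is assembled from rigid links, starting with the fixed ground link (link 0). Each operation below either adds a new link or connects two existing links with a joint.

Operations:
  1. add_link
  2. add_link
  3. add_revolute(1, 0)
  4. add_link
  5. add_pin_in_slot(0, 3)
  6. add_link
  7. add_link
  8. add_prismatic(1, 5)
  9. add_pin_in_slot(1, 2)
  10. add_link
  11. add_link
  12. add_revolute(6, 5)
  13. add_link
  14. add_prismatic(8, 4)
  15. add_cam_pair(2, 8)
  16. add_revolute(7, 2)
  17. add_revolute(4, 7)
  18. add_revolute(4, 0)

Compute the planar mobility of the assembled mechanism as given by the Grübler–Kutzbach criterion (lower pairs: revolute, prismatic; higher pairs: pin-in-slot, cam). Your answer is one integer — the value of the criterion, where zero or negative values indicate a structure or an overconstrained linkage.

M = 7

ground; <1,0,0>
#1 <2,0,0>
#2 <3,0,0>
R:1↔0 J1 <3,1,0>
#3 <4,1,0>
PS:0↔3 J2 <4,1,1>
#4 <5,1,1>
#5 <6,1,1>
P:1↔5 J1 <6,2,1>
PS:1↔2 J2 <6,2,2>
#6 <7,2,2>
#7 <8,2,2>
R:6↔5 J1 <8,3,2>
#8 <9,3,2>
P:8↔4 J1 <9,4,2>
C:2↔8 J2 <9,4,3>
R:7↔2 J1 <9,5,3>
R:4↔7 J1 <9,6,3>
R:4↔0 J1 <9,7,3>
3×8 − 2×7 − 1×3 = 7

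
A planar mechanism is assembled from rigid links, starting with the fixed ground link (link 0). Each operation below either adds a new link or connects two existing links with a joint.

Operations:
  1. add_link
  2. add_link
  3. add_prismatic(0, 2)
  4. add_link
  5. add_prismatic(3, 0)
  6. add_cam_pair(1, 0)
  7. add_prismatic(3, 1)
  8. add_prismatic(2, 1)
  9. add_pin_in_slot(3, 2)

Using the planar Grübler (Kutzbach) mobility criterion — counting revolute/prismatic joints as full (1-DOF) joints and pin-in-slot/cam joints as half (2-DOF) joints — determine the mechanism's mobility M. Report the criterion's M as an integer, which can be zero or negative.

ground; <1,0,0>
#1 <2,0,0>
#2 <3,0,0>
P:0↔2 J1 <3,1,0>
#3 <4,1,0>
P:3↔0 J1 <4,2,0>
C:1↔0 J2 <4,2,1>
P:3↔1 J1 <4,3,1>
P:2↔1 J1 <4,4,1>
PS:3↔2 J2 <4,4,2>
3×3 − 2×4 − 1×2 = -1

M = -1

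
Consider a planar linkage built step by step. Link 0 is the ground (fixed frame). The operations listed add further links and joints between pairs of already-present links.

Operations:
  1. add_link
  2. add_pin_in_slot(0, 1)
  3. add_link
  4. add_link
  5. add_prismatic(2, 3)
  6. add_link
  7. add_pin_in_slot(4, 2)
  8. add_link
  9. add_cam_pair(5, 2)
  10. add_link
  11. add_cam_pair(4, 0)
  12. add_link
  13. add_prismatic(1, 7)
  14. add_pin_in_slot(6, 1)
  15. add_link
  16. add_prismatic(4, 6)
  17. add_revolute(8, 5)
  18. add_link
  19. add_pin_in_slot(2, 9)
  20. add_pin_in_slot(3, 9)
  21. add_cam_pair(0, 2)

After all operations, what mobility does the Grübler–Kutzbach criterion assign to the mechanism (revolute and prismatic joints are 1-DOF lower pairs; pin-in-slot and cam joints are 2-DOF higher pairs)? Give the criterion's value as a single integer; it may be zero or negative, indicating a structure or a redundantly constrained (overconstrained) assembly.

[1;0;0] (link 0 is ground)
L+ [2;0;0]
PS(0,1)∈J2 [2;0;1]
L+ [3;0;1]
L+ [4;0;1]
P(2,3)∈J1 [4;1;1]
L+ [5;1;1]
PS(4,2)∈J2 [5;1;2]
L+ [6;1;2]
C(5,2)∈J2 [6;1;3]
L+ [7;1;3]
C(4,0)∈J2 [7;1;4]
L+ [8;1;4]
P(1,7)∈J1 [8;2;4]
PS(6,1)∈J2 [8;2;5]
L+ [9;2;5]
P(4,6)∈J1 [9;3;5]
R(8,5)∈J1 [9;4;5]
L+ [10;4;5]
PS(2,9)∈J2 [10;4;6]
PS(3,9)∈J2 [10;4;7]
C(0,2)∈J2 [10;4;8]
mobility = 27 − 8 − 8 = 11

M = 11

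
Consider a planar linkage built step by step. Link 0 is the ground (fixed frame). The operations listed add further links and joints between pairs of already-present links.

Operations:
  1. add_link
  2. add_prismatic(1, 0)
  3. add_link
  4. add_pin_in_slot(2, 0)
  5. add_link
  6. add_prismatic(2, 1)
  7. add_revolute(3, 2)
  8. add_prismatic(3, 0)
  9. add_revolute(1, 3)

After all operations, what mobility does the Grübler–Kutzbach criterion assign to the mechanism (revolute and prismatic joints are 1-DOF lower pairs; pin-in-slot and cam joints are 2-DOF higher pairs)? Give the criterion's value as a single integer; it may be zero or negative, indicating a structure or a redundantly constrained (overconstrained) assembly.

(L,J1,J2)=(1,0,0); link0 fixed
link1: (2,0,0)
P 1-0 [J1]: (2,1,0)
link2: (3,1,0)
PS 2-0 [J2]: (3,1,1)
link3: (4,1,1)
P 2-1 [J1]: (4,2,1)
R 3-2 [J1]: (4,3,1)
P 3-0 [J1]: (4,4,1)
R 1-3 [J1]: (4,5,1)
Grübler: 3·3 − 2·5 − 1 = -2

M = -2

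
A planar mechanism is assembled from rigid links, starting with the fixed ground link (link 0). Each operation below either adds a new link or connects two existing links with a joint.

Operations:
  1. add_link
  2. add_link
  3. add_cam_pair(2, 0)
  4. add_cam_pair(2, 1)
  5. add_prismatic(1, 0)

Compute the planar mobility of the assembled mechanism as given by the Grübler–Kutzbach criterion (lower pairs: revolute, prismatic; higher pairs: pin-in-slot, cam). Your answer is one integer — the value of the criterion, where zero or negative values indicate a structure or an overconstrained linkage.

M = 2

ground; <1,0,0>
#1 <2,0,0>
#2 <3,0,0>
C:2↔0 J2 <3,0,1>
C:2↔1 J2 <3,0,2>
P:1↔0 J1 <3,1,2>
3×2 − 2×1 − 1×2 = 2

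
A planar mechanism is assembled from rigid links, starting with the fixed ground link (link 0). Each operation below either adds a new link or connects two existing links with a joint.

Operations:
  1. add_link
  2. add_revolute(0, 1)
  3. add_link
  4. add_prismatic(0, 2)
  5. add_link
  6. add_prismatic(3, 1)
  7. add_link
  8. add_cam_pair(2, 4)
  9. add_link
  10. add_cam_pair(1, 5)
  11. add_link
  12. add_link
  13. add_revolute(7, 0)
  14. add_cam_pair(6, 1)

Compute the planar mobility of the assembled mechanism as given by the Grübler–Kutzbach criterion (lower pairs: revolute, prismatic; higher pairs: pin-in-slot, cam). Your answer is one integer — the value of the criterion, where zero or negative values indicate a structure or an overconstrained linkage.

M = 10

link 0 = ground. State L|J1|J2 = 1|0|0
+link1  2|0|0
R(0,1) f=1→J1  2|1|0
+link2  3|1|0
P(0,2) f=1→J1  3|2|0
+link3  4|2|0
P(3,1) f=1→J1  4|3|0
+link4  5|3|0
C(2,4) f=2→J2  5|3|1
+link5  6|3|1
C(1,5) f=2→J2  6|3|2
+link6  7|3|2
+link7  8|3|2
R(7,0) f=1→J1  8|4|2
C(6,1) f=2→J2  8|4|3
M = 3(8−1)−2·4−3 = 21−8−3 = 10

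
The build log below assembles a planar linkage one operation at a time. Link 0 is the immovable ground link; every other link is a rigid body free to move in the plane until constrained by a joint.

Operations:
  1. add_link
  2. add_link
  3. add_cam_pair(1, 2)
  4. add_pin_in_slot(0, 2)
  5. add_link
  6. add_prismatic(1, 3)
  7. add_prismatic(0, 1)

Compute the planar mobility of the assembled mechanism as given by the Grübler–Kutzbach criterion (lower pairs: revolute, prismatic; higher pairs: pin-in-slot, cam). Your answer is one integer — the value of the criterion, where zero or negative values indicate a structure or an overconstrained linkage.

M = 3

[1;0;0] (link 0 is ground)
L+ [2;0;0]
L+ [3;0;0]
C(1,2)∈J2 [3;0;1]
PS(0,2)∈J2 [3;0;2]
L+ [4;0;2]
P(1,3)∈J1 [4;1;2]
P(0,1)∈J1 [4;2;2]
mobility = 9 − 4 − 2 = 3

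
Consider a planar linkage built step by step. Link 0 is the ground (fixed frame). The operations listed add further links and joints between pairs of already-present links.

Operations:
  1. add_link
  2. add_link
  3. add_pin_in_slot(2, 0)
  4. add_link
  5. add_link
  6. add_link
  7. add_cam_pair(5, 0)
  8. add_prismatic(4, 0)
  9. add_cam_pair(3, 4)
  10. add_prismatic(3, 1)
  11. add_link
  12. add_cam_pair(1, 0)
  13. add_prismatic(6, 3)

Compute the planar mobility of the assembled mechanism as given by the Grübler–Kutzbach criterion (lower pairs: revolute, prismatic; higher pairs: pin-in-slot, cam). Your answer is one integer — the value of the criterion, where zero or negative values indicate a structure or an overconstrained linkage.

M = 8

(L,J1,J2)=(1,0,0); link0 fixed
link1: (2,0,0)
link2: (3,0,0)
PS 2-0 [J2]: (3,0,1)
link3: (4,0,1)
link4: (5,0,1)
link5: (6,0,1)
C 5-0 [J2]: (6,0,2)
P 4-0 [J1]: (6,1,2)
C 3-4 [J2]: (6,1,3)
P 3-1 [J1]: (6,2,3)
link6: (7,2,3)
C 1-0 [J2]: (7,2,4)
P 6-3 [J1]: (7,3,4)
Grübler: 3·6 − 2·3 − 4 = 8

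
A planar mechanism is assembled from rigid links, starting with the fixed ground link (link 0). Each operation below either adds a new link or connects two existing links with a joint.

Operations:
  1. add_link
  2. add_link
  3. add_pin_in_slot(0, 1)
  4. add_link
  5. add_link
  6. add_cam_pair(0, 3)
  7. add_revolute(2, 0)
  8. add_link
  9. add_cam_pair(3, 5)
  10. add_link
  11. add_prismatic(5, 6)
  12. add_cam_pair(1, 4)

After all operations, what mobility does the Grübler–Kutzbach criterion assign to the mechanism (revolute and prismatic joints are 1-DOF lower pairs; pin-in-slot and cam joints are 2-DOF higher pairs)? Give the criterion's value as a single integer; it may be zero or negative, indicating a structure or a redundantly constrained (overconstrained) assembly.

M = 10

L=1 J1=0 J2=0
add link → L=2 J1=0 J2=0
add link → L=3 J1=0 J2=0
PS@0,1 dof=2 J2 → L=3 J1=0 J2=1
add link → L=4 J1=0 J2=1
add link → L=5 J1=0 J2=1
C@0,3 dof=2 J2 → L=5 J1=0 J2=2
R@2,0 dof=1 J1 → L=5 J1=1 J2=2
add link → L=6 J1=1 J2=2
C@3,5 dof=2 J2 → L=6 J1=1 J2=3
add link → L=7 J1=1 J2=3
P@5,6 dof=1 J1 → L=7 J1=2 J2=3
C@1,4 dof=2 J2 → L=7 J1=2 J2=4
M=3(L−1)−2J1−J2=3·6−2·2−4=10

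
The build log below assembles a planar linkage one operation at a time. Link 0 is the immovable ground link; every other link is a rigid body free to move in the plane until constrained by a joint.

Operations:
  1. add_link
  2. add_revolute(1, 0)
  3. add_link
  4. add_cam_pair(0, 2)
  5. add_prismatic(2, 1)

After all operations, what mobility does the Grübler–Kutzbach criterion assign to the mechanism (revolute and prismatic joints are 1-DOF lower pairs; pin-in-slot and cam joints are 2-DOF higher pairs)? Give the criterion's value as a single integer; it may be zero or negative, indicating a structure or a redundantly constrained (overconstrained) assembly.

[1;0;0] (link 0 is ground)
L+ [2;0;0]
R(1,0)∈J1 [2;1;0]
L+ [3;1;0]
C(0,2)∈J2 [3;1;1]
P(2,1)∈J1 [3;2;1]
mobility = 6 − 4 − 1 = 1

M = 1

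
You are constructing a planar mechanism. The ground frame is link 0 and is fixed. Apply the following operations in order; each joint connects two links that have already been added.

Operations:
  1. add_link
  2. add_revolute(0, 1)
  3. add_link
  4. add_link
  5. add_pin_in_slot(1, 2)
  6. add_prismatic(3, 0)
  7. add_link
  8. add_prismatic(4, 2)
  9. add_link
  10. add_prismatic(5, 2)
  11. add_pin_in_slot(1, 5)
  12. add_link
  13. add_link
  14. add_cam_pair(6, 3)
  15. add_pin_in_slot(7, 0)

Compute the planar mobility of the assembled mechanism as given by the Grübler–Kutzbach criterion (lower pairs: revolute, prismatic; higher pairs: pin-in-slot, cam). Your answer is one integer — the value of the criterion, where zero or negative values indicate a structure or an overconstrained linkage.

M = 9

(L,J1,J2)=(1,0,0); link0 fixed
link1: (2,0,0)
R 0-1 [J1]: (2,1,0)
link2: (3,1,0)
link3: (4,1,0)
PS 1-2 [J2]: (4,1,1)
P 3-0 [J1]: (4,2,1)
link4: (5,2,1)
P 4-2 [J1]: (5,3,1)
link5: (6,3,1)
P 5-2 [J1]: (6,4,1)
PS 1-5 [J2]: (6,4,2)
link6: (7,4,2)
link7: (8,4,2)
C 6-3 [J2]: (8,4,3)
PS 7-0 [J2]: (8,4,4)
Grübler: 3·7 − 2·4 − 4 = 9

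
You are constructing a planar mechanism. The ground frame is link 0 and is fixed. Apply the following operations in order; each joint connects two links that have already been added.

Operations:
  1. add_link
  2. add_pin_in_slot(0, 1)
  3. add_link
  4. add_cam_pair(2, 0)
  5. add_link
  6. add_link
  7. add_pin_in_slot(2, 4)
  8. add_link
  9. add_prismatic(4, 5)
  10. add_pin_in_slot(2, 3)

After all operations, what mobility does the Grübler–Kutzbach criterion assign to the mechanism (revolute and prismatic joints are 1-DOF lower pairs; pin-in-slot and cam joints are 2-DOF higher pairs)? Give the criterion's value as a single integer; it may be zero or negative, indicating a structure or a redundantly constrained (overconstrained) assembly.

L=1 J1=0 J2=0
add link → L=2 J1=0 J2=0
PS@0,1 dof=2 J2 → L=2 J1=0 J2=1
add link → L=3 J1=0 J2=1
C@2,0 dof=2 J2 → L=3 J1=0 J2=2
add link → L=4 J1=0 J2=2
add link → L=5 J1=0 J2=2
PS@2,4 dof=2 J2 → L=5 J1=0 J2=3
add link → L=6 J1=0 J2=3
P@4,5 dof=1 J1 → L=6 J1=1 J2=3
PS@2,3 dof=2 J2 → L=6 J1=1 J2=4
M=3(L−1)−2J1−J2=3·5−2·1−4=9

M = 9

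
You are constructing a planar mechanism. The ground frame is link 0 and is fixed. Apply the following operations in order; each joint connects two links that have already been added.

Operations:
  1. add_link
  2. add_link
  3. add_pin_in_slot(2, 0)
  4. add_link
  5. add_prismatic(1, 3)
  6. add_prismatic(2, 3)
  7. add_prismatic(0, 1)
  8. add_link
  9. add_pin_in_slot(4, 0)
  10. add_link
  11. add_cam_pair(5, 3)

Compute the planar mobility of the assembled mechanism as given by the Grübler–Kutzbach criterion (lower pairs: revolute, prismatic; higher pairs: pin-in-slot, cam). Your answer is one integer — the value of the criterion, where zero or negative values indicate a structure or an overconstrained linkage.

[1;0;0] (link 0 is ground)
L+ [2;0;0]
L+ [3;0;0]
PS(2,0)∈J2 [3;0;1]
L+ [4;0;1]
P(1,3)∈J1 [4;1;1]
P(2,3)∈J1 [4;2;1]
P(0,1)∈J1 [4;3;1]
L+ [5;3;1]
PS(4,0)∈J2 [5;3;2]
L+ [6;3;2]
C(5,3)∈J2 [6;3;3]
mobility = 15 − 6 − 3 = 6

M = 6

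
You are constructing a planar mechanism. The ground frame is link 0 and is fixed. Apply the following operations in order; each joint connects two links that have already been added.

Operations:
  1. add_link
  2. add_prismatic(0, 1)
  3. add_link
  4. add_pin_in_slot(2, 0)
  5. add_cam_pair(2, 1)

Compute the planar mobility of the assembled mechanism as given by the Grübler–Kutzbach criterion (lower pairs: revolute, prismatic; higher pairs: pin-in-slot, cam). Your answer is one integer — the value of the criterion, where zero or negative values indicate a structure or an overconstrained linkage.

M = 2

L=1 J1=0 J2=0
add link → L=2 J1=0 J2=0
P@0,1 dof=1 J1 → L=2 J1=1 J2=0
add link → L=3 J1=1 J2=0
PS@2,0 dof=2 J2 → L=3 J1=1 J2=1
C@2,1 dof=2 J2 → L=3 J1=1 J2=2
M=3(L−1)−2J1−J2=3·2−2·1−2=2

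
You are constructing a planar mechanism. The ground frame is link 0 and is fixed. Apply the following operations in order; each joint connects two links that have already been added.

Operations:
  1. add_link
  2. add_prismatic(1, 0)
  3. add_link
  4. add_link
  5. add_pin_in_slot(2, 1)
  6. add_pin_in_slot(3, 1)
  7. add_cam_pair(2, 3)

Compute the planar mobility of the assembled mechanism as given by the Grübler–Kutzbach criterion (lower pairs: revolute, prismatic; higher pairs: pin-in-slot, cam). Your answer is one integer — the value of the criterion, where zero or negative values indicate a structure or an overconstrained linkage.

link 0 = ground. State L|J1|J2 = 1|0|0
+link1  2|0|0
P(1,0) f=1→J1  2|1|0
+link2  3|1|0
+link3  4|1|0
PS(2,1) f=2→J2  4|1|1
PS(3,1) f=2→J2  4|1|2
C(2,3) f=2→J2  4|1|3
M = 3(4−1)−2·1−3 = 9−2−3 = 4

M = 4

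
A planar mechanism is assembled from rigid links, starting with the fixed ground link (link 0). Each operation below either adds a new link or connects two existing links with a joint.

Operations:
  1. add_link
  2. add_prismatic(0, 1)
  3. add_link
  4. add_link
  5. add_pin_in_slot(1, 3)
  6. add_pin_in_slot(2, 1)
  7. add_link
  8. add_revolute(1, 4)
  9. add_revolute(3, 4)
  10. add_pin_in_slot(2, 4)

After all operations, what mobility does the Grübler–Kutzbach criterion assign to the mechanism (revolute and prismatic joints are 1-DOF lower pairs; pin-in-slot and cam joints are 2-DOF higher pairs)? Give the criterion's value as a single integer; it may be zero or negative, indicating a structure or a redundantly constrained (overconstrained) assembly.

link 0 = ground. State L|J1|J2 = 1|0|0
+link1  2|0|0
P(0,1) f=1→J1  2|1|0
+link2  3|1|0
+link3  4|1|0
PS(1,3) f=2→J2  4|1|1
PS(2,1) f=2→J2  4|1|2
+link4  5|1|2
R(1,4) f=1→J1  5|2|2
R(3,4) f=1→J1  5|3|2
PS(2,4) f=2→J2  5|3|3
M = 3(5−1)−2·3−3 = 12−6−3 = 3

M = 3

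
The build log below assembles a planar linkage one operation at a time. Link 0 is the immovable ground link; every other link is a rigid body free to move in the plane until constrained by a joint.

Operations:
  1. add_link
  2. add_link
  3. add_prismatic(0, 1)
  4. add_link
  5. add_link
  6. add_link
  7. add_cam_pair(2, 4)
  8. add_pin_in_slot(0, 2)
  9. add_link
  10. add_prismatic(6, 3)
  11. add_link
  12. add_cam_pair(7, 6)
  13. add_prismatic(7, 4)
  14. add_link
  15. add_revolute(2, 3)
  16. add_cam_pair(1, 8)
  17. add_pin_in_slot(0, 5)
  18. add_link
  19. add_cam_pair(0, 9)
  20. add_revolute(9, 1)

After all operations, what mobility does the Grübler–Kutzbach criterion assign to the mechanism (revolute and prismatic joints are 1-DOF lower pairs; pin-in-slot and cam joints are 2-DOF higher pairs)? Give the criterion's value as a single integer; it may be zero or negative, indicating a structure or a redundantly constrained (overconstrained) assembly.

ground; <1,0,0>
#1 <2,0,0>
#2 <3,0,0>
P:0↔1 J1 <3,1,0>
#3 <4,1,0>
#4 <5,1,0>
#5 <6,1,0>
C:2↔4 J2 <6,1,1>
PS:0↔2 J2 <6,1,2>
#6 <7,1,2>
P:6↔3 J1 <7,2,2>
#7 <8,2,2>
C:7↔6 J2 <8,2,3>
P:7↔4 J1 <8,3,3>
#8 <9,3,3>
R:2↔3 J1 <9,4,3>
C:1↔8 J2 <9,4,4>
PS:0↔5 J2 <9,4,5>
#9 <10,4,5>
C:0↔9 J2 <10,4,6>
R:9↔1 J1 <10,5,6>
3×9 − 2×5 − 1×6 = 11

M = 11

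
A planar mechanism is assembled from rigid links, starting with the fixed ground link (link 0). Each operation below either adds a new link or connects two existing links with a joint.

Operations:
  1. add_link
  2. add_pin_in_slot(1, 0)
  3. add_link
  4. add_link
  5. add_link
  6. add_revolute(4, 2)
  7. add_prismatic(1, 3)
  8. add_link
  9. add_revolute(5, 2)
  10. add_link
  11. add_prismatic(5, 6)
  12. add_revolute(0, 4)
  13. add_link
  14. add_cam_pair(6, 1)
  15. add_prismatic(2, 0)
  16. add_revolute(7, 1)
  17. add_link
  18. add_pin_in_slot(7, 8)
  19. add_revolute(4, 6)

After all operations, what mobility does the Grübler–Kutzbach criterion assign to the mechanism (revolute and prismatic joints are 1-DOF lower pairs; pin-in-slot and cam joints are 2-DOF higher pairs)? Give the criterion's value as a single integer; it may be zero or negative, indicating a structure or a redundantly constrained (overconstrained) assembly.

M = 5

link 0 = ground. State L|J1|J2 = 1|0|0
+link1  2|0|0
PS(1,0) f=2→J2  2|0|1
+link2  3|0|1
+link3  4|0|1
+link4  5|0|1
R(4,2) f=1→J1  5|1|1
P(1,3) f=1→J1  5|2|1
+link5  6|2|1
R(5,2) f=1→J1  6|3|1
+link6  7|3|1
P(5,6) f=1→J1  7|4|1
R(0,4) f=1→J1  7|5|1
+link7  8|5|1
C(6,1) f=2→J2  8|5|2
P(2,0) f=1→J1  8|6|2
R(7,1) f=1→J1  8|7|2
+link8  9|7|2
PS(7,8) f=2→J2  9|7|3
R(4,6) f=1→J1  9|8|3
M = 3(9−1)−2·8−3 = 24−16−3 = 5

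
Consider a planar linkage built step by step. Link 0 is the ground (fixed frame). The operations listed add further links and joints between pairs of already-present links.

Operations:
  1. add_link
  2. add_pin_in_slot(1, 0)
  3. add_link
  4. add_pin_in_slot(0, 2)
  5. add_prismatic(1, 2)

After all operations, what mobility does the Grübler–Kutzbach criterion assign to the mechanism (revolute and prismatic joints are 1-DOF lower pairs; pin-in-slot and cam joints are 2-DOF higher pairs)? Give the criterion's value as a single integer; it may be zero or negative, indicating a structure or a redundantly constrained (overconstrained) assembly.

M = 2

link 0 = ground. State L|J1|J2 = 1|0|0
+link1  2|0|0
PS(1,0) f=2→J2  2|0|1
+link2  3|0|1
PS(0,2) f=2→J2  3|0|2
P(1,2) f=1→J1  3|1|2
M = 3(3−1)−2·1−2 = 6−2−2 = 2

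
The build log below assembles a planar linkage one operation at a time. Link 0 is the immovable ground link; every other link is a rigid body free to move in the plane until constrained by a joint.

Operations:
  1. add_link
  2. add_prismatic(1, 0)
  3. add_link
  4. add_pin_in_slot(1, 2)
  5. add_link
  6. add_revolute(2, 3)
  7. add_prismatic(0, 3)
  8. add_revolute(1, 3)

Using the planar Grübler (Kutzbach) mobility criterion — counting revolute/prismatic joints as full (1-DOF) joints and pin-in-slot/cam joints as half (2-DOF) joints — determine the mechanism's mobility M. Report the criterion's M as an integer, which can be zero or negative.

M = 0

ground; <1,0,0>
#1 <2,0,0>
P:1↔0 J1 <2,1,0>
#2 <3,1,0>
PS:1↔2 J2 <3,1,1>
#3 <4,1,1>
R:2↔3 J1 <4,2,1>
P:0↔3 J1 <4,3,1>
R:1↔3 J1 <4,4,1>
3×3 − 2×4 − 1×1 = 0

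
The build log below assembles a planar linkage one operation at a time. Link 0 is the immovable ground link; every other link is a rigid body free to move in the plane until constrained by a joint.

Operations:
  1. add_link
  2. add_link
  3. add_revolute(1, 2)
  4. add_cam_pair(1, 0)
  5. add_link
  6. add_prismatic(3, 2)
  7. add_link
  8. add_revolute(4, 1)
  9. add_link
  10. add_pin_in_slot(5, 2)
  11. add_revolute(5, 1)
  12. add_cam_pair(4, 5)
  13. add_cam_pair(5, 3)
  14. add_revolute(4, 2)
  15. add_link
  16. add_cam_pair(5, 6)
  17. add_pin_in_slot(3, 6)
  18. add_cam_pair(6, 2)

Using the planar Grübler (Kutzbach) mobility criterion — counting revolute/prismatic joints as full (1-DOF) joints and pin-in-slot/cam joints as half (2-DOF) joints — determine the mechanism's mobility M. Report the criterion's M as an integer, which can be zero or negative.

M = 1

[1;0;0] (link 0 is ground)
L+ [2;0;0]
L+ [3;0;0]
R(1,2)∈J1 [3;1;0]
C(1,0)∈J2 [3;1;1]
L+ [4;1;1]
P(3,2)∈J1 [4;2;1]
L+ [5;2;1]
R(4,1)∈J1 [5;3;1]
L+ [6;3;1]
PS(5,2)∈J2 [6;3;2]
R(5,1)∈J1 [6;4;2]
C(4,5)∈J2 [6;4;3]
C(5,3)∈J2 [6;4;4]
R(4,2)∈J1 [6;5;4]
L+ [7;5;4]
C(5,6)∈J2 [7;5;5]
PS(3,6)∈J2 [7;5;6]
C(6,2)∈J2 [7;5;7]
mobility = 18 − 10 − 7 = 1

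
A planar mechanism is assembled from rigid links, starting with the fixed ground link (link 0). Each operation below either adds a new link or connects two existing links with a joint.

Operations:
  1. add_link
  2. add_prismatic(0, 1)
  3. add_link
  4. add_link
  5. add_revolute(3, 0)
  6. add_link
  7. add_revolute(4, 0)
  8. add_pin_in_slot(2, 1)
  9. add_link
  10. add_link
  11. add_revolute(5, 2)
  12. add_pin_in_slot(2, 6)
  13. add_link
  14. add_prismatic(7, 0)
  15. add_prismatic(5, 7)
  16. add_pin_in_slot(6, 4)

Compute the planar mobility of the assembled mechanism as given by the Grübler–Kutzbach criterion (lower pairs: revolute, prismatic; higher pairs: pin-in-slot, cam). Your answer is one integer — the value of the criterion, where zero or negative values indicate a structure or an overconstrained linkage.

M = 6

ground; <1,0,0>
#1 <2,0,0>
P:0↔1 J1 <2,1,0>
#2 <3,1,0>
#3 <4,1,0>
R:3↔0 J1 <4,2,0>
#4 <5,2,0>
R:4↔0 J1 <5,3,0>
PS:2↔1 J2 <5,3,1>
#5 <6,3,1>
#6 <7,3,1>
R:5↔2 J1 <7,4,1>
PS:2↔6 J2 <7,4,2>
#7 <8,4,2>
P:7↔0 J1 <8,5,2>
P:5↔7 J1 <8,6,2>
PS:6↔4 J2 <8,6,3>
3×7 − 2×6 − 1×3 = 6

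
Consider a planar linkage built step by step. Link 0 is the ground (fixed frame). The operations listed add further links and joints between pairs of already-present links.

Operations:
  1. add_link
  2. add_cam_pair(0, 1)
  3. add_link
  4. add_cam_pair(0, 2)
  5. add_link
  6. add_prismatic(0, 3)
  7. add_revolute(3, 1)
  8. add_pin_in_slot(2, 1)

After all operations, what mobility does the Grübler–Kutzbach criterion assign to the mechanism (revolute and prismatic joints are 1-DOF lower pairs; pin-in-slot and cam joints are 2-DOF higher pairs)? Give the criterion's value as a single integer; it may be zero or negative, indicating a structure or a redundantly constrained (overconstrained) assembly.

ground; <1,0,0>
#1 <2,0,0>
C:0↔1 J2 <2,0,1>
#2 <3,0,1>
C:0↔2 J2 <3,0,2>
#3 <4,0,2>
P:0↔3 J1 <4,1,2>
R:3↔1 J1 <4,2,2>
PS:2↔1 J2 <4,2,3>
3×3 − 2×2 − 1×3 = 2

M = 2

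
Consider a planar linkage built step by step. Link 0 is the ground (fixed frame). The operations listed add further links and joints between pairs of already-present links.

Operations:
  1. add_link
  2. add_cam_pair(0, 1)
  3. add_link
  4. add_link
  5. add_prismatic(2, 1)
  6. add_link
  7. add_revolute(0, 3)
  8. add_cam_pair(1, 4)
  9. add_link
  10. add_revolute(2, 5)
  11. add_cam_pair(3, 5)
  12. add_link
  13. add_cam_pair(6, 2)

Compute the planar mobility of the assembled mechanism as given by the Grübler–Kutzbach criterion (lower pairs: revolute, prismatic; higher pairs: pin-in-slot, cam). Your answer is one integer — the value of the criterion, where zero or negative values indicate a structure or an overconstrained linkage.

ground; <1,0,0>
#1 <2,0,0>
C:0↔1 J2 <2,0,1>
#2 <3,0,1>
#3 <4,0,1>
P:2↔1 J1 <4,1,1>
#4 <5,1,1>
R:0↔3 J1 <5,2,1>
C:1↔4 J2 <5,2,2>
#5 <6,2,2>
R:2↔5 J1 <6,3,2>
C:3↔5 J2 <6,3,3>
#6 <7,3,3>
C:6↔2 J2 <7,3,4>
3×6 − 2×3 − 1×4 = 8

M = 8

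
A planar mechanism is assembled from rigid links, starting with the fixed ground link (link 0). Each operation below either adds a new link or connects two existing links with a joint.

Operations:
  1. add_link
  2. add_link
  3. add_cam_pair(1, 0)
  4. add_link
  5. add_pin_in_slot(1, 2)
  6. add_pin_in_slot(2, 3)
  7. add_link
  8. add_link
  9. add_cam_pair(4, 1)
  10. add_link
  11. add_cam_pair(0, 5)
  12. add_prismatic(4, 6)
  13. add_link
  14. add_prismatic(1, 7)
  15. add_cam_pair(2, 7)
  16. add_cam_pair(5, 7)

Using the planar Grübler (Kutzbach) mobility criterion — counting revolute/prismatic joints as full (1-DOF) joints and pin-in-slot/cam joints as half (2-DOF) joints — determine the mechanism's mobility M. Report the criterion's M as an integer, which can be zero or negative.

M = 10

(L,J1,J2)=(1,0,0); link0 fixed
link1: (2,0,0)
link2: (3,0,0)
C 1-0 [J2]: (3,0,1)
link3: (4,0,1)
PS 1-2 [J2]: (4,0,2)
PS 2-3 [J2]: (4,0,3)
link4: (5,0,3)
link5: (6,0,3)
C 4-1 [J2]: (6,0,4)
link6: (7,0,4)
C 0-5 [J2]: (7,0,5)
P 4-6 [J1]: (7,1,5)
link7: (8,1,5)
P 1-7 [J1]: (8,2,5)
C 2-7 [J2]: (8,2,6)
C 5-7 [J2]: (8,2,7)
Grübler: 3·7 − 2·2 − 7 = 10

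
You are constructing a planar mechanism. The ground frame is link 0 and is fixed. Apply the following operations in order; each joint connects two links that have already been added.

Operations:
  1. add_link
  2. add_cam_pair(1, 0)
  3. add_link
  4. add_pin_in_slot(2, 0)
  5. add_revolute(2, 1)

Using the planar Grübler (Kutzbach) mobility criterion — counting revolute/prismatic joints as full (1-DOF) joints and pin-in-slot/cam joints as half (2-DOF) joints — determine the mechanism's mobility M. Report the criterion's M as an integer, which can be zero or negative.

M = 2

[1;0;0] (link 0 is ground)
L+ [2;0;0]
C(1,0)∈J2 [2;0;1]
L+ [3;0;1]
PS(2,0)∈J2 [3;0;2]
R(2,1)∈J1 [3;1;2]
mobility = 6 − 2 − 2 = 2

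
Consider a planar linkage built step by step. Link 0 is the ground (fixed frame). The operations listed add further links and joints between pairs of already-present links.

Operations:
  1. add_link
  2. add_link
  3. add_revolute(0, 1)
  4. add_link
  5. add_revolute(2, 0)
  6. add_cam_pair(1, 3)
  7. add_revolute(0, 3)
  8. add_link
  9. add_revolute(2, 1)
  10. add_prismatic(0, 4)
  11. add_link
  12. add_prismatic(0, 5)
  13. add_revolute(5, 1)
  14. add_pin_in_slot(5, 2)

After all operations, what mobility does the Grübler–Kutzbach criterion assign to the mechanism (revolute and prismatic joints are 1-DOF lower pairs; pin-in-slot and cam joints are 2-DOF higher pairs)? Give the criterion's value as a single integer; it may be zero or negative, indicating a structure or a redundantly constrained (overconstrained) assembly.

M = -1

L=1 J1=0 J2=0
add link → L=2 J1=0 J2=0
add link → L=3 J1=0 J2=0
R@0,1 dof=1 J1 → L=3 J1=1 J2=0
add link → L=4 J1=1 J2=0
R@2,0 dof=1 J1 → L=4 J1=2 J2=0
C@1,3 dof=2 J2 → L=4 J1=2 J2=1
R@0,3 dof=1 J1 → L=4 J1=3 J2=1
add link → L=5 J1=3 J2=1
R@2,1 dof=1 J1 → L=5 J1=4 J2=1
P@0,4 dof=1 J1 → L=5 J1=5 J2=1
add link → L=6 J1=5 J2=1
P@0,5 dof=1 J1 → L=6 J1=6 J2=1
R@5,1 dof=1 J1 → L=6 J1=7 J2=1
PS@5,2 dof=2 J2 → L=6 J1=7 J2=2
M=3(L−1)−2J1−J2=3·5−2·7−2=-1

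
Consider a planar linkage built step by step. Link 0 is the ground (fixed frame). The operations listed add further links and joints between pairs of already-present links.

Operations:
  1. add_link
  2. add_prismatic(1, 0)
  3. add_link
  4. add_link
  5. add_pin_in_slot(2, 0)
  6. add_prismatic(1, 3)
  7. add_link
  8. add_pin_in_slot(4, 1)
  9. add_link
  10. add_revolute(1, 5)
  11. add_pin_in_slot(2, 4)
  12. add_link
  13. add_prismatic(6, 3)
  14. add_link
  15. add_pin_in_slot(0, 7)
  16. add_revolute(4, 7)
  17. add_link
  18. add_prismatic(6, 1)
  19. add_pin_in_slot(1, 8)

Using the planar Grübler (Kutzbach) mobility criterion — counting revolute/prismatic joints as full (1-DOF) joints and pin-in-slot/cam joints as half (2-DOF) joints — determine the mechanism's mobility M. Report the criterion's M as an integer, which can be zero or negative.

M = 7

ground; <1,0,0>
#1 <2,0,0>
P:1↔0 J1 <2,1,0>
#2 <3,1,0>
#3 <4,1,0>
PS:2↔0 J2 <4,1,1>
P:1↔3 J1 <4,2,1>
#4 <5,2,1>
PS:4↔1 J2 <5,2,2>
#5 <6,2,2>
R:1↔5 J1 <6,3,2>
PS:2↔4 J2 <6,3,3>
#6 <7,3,3>
P:6↔3 J1 <7,4,3>
#7 <8,4,3>
PS:0↔7 J2 <8,4,4>
R:4↔7 J1 <8,5,4>
#8 <9,5,4>
P:6↔1 J1 <9,6,4>
PS:1↔8 J2 <9,6,5>
3×8 − 2×6 − 1×5 = 7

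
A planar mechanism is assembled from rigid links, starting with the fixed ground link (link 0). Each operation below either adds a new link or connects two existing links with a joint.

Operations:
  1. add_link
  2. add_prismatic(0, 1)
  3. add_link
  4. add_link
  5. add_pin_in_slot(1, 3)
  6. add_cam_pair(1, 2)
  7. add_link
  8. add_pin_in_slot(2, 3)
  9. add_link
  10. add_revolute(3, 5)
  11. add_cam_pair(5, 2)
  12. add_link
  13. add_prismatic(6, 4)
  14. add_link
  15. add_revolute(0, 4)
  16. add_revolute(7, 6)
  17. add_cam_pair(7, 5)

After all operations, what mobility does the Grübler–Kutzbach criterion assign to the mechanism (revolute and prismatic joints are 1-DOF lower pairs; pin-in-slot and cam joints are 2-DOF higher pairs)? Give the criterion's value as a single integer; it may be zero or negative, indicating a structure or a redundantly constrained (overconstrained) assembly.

M = 6

L=1 J1=0 J2=0
add link → L=2 J1=0 J2=0
P@0,1 dof=1 J1 → L=2 J1=1 J2=0
add link → L=3 J1=1 J2=0
add link → L=4 J1=1 J2=0
PS@1,3 dof=2 J2 → L=4 J1=1 J2=1
C@1,2 dof=2 J2 → L=4 J1=1 J2=2
add link → L=5 J1=1 J2=2
PS@2,3 dof=2 J2 → L=5 J1=1 J2=3
add link → L=6 J1=1 J2=3
R@3,5 dof=1 J1 → L=6 J1=2 J2=3
C@5,2 dof=2 J2 → L=6 J1=2 J2=4
add link → L=7 J1=2 J2=4
P@6,4 dof=1 J1 → L=7 J1=3 J2=4
add link → L=8 J1=3 J2=4
R@0,4 dof=1 J1 → L=8 J1=4 J2=4
R@7,6 dof=1 J1 → L=8 J1=5 J2=4
C@7,5 dof=2 J2 → L=8 J1=5 J2=5
M=3(L−1)−2J1−J2=3·7−2·5−5=6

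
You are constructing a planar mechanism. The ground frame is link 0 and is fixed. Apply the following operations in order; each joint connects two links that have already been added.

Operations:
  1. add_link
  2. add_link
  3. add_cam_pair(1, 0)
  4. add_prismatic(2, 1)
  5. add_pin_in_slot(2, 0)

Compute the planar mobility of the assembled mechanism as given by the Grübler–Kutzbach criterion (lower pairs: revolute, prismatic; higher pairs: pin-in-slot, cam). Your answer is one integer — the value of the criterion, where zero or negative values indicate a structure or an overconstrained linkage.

M = 2

(L,J1,J2)=(1,0,0); link0 fixed
link1: (2,0,0)
link2: (3,0,0)
C 1-0 [J2]: (3,0,1)
P 2-1 [J1]: (3,1,1)
PS 2-0 [J2]: (3,1,2)
Grübler: 3·2 − 2·1 − 2 = 2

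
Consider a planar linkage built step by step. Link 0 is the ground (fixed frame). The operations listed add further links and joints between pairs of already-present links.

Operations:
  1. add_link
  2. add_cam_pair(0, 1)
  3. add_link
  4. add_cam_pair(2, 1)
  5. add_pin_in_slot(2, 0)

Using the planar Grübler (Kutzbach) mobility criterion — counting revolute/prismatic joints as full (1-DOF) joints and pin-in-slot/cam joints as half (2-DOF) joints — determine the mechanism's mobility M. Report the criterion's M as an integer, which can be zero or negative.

[1;0;0] (link 0 is ground)
L+ [2;0;0]
C(0,1)∈J2 [2;0;1]
L+ [3;0;1]
C(2,1)∈J2 [3;0;2]
PS(2,0)∈J2 [3;0;3]
mobility = 6 − 0 − 3 = 3

M = 3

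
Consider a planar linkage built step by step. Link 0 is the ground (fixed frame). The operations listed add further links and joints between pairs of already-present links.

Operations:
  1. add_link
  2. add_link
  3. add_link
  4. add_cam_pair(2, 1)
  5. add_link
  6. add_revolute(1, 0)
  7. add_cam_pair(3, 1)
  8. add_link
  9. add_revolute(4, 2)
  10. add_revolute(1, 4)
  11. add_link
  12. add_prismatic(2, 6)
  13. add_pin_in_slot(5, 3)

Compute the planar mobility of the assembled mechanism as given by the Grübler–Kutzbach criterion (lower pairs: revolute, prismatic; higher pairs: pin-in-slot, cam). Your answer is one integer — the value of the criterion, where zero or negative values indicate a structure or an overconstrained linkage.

M = 7

L=1 J1=0 J2=0
add link → L=2 J1=0 J2=0
add link → L=3 J1=0 J2=0
add link → L=4 J1=0 J2=0
C@2,1 dof=2 J2 → L=4 J1=0 J2=1
add link → L=5 J1=0 J2=1
R@1,0 dof=1 J1 → L=5 J1=1 J2=1
C@3,1 dof=2 J2 → L=5 J1=1 J2=2
add link → L=6 J1=1 J2=2
R@4,2 dof=1 J1 → L=6 J1=2 J2=2
R@1,4 dof=1 J1 → L=6 J1=3 J2=2
add link → L=7 J1=3 J2=2
P@2,6 dof=1 J1 → L=7 J1=4 J2=2
PS@5,3 dof=2 J2 → L=7 J1=4 J2=3
M=3(L−1)−2J1−J2=3·6−2·4−3=7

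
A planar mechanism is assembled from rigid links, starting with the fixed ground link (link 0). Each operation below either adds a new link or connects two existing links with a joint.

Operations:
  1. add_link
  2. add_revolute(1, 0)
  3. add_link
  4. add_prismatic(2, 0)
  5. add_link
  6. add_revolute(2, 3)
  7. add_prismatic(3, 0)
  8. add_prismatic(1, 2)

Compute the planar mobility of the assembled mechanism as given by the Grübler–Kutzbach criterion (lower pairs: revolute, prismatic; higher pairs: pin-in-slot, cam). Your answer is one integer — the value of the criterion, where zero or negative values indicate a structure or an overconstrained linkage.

link 0 = ground. State L|J1|J2 = 1|0|0
+link1  2|0|0
R(1,0) f=1→J1  2|1|0
+link2  3|1|0
P(2,0) f=1→J1  3|2|0
+link3  4|2|0
R(2,3) f=1→J1  4|3|0
P(3,0) f=1→J1  4|4|0
P(1,2) f=1→J1  4|5|0
M = 3(4−1)−2·5−0 = 9−10−0 = -1

M = -1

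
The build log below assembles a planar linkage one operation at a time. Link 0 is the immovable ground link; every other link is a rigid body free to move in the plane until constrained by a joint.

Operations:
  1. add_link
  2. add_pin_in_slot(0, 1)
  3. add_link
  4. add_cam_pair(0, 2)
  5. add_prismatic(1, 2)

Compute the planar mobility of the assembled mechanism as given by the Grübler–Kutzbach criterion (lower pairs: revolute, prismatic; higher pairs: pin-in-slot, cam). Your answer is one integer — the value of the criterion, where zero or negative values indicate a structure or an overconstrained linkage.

M = 2

(L,J1,J2)=(1,0,0); link0 fixed
link1: (2,0,0)
PS 0-1 [J2]: (2,0,1)
link2: (3,0,1)
C 0-2 [J2]: (3,0,2)
P 1-2 [J1]: (3,1,2)
Grübler: 3·2 − 2·1 − 2 = 2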